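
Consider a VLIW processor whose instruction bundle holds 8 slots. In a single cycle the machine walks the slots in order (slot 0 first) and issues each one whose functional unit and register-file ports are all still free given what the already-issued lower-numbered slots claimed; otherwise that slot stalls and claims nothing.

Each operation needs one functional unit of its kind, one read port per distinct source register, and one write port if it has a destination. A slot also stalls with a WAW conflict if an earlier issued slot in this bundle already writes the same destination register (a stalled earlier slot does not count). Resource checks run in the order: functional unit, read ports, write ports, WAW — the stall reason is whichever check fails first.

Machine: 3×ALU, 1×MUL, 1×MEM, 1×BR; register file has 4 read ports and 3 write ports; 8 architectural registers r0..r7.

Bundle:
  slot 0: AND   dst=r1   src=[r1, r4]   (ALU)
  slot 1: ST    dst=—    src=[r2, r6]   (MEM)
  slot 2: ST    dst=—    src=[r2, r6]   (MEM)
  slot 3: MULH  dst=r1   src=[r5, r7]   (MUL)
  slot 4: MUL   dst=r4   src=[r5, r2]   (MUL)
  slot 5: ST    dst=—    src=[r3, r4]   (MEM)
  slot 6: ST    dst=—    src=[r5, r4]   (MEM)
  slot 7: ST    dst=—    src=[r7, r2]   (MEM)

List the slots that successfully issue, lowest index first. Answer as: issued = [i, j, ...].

issued = [0, 1]

  0. ALU→r1 ⇒ go  {2A/1Mu/1Ld/1B | 2r 2w}
  1. MEM ⇒ go  {2A/1Mu/0Ld/1B | 0r 2w}
  2. MEM ⇒ no(FU)  {2A/1Mu/0Ld/1B | 0r 2w}
  3. MUL→r1 ⇒ no(RD_PORT)  {2A/1Mu/0Ld/1B | 0r 2w}
  4. MUL→r4 ⇒ no(RD_PORT)  {2A/1Mu/0Ld/1B | 0r 2w}
  5. MEM ⇒ no(FU)  {2A/1Mu/0Ld/1B | 0r 2w}
  6. MEM ⇒ no(FU)  {2A/1Mu/0Ld/1B | 0r 2w}
  7. MEM ⇒ no(FU)  {2A/1Mu/0Ld/1B | 0r 2w}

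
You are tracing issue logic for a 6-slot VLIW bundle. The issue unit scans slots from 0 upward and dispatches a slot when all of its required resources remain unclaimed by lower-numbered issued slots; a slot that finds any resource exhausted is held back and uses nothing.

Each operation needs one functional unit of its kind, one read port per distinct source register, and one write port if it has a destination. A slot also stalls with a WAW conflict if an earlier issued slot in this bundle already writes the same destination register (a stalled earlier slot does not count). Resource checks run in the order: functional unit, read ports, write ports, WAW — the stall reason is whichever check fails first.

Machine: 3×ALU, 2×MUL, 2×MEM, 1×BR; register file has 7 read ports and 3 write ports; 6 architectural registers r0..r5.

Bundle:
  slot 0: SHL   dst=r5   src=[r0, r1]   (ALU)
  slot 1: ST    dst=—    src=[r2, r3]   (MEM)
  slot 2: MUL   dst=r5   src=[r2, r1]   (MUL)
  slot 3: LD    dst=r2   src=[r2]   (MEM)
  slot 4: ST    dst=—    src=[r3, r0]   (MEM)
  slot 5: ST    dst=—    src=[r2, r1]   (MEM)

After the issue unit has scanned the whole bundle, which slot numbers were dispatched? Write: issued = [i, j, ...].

issued = [0, 1, 3]

  0. ALU→r5 ⇒ go  {2A/2Mu/2Ld/1B | 5r 2w}
  1. MEM ⇒ go  {2A/2Mu/1Ld/1B | 3r 2w}
  2. MUL→r5 ⇒ no(WAW)  {2A/2Mu/1Ld/1B | 3r 2w}
  3. MEM→r2 ⇒ go  {2A/2Mu/0Ld/1B | 2r 1w}
  4. MEM ⇒ no(FU)  {2A/2Mu/0Ld/1B | 2r 1w}
  5. MEM ⇒ no(FU)  {2A/2Mu/0Ld/1B | 2r 1w}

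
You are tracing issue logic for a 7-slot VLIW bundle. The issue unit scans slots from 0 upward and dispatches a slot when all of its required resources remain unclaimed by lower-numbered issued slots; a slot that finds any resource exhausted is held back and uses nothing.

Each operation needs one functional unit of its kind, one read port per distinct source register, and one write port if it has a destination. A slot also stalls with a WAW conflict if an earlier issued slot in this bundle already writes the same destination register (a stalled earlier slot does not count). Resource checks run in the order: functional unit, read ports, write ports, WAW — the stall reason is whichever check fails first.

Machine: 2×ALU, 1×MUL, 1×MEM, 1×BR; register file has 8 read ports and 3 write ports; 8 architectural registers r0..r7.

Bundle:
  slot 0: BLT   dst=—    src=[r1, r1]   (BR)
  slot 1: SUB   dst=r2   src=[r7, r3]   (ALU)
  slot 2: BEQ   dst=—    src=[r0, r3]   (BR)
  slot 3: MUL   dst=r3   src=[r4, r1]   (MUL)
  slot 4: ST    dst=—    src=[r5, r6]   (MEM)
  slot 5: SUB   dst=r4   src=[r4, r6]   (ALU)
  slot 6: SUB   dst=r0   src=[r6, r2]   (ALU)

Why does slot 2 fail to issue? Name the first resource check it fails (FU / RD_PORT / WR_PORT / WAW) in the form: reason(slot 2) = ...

reason(slot 2) = FU

  0. BR ⇒ go  {2A/1Mu/1Ld/0B | 7r 3w}
  1. ALU→r2 ⇒ go  {1A/1Mu/1Ld/0B | 5r 2w}
  2. BR ⇒ no(FU)  {1A/1Mu/1Ld/0B | 5r 2w}
  3. MUL→r3 ⇒ go  {1A/0Mu/1Ld/0B | 3r 1w}
  4. MEM ⇒ go  {1A/0Mu/0Ld/0B | 1r 1w}
  5. ALU→r4 ⇒ no(RD_PORT)  {1A/0Mu/0Ld/0B | 1r 1w}
  6. ALU→r0 ⇒ no(RD_PORT)  {1A/0Mu/0Ld/0B | 1r 1w}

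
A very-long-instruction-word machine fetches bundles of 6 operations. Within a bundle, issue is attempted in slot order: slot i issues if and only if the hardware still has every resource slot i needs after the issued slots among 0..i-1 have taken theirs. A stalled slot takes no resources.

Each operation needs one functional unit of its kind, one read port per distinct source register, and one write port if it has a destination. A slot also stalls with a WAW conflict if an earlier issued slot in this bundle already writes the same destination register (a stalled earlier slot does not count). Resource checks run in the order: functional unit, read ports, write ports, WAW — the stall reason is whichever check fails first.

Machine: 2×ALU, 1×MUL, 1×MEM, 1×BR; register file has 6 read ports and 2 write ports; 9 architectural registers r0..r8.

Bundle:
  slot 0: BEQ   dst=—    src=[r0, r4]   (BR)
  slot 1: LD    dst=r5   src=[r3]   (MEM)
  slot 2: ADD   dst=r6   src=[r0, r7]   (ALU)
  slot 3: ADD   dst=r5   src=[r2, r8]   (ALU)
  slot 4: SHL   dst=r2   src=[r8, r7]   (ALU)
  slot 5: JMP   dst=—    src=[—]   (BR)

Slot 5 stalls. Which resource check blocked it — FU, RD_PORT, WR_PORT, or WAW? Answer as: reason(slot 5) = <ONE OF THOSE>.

slot 0 (BR): ISSUE — free A2,Mu1,Ld1,B0 rp4 wp2
slot 1 (MEM): ISSUE — free A2,Mu1,Ld0,B0 rp3 wp1
slot 2 (ALU): ISSUE — free A1,Mu1,Ld0,B0 rp1 wp0
slot 3 (ALU): stall RD_PORT — free A1,Mu1,Ld0,B0 rp1 wp0
slot 4 (ALU): stall RD_PORT — free A1,Mu1,Ld0,B0 rp1 wp0
slot 5 (BR): stall FU — free A1,Mu1,Ld0,B0 rp1 wp0

reason(slot 5) = FU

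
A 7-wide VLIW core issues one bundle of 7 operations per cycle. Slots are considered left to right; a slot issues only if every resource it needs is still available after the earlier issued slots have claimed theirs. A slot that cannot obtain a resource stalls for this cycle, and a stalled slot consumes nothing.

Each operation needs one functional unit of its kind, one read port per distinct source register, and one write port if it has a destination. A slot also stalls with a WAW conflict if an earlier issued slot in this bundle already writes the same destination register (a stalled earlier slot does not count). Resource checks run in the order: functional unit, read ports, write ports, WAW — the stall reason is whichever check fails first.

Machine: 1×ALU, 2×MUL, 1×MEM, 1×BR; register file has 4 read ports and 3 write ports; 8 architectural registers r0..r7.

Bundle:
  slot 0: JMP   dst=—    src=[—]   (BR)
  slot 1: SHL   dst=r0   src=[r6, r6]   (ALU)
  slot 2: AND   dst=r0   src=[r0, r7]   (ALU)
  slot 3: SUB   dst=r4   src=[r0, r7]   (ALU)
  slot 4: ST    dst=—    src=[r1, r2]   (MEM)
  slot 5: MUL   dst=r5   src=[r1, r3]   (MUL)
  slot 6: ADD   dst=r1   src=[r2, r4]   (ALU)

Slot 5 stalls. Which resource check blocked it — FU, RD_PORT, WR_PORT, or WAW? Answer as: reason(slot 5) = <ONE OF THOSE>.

reason(slot 5) = RD_PORT

  0. BR ⇒ go  {1A/2Mu/1Ld/0B | 4r 3w}
  1. ALU→r0 ⇒ go  {0A/2Mu/1Ld/0B | 3r 2w}
  2. ALU→r0 ⇒ no(FU)  {0A/2Mu/1Ld/0B | 3r 2w}
  3. ALU→r4 ⇒ no(FU)  {0A/2Mu/1Ld/0B | 3r 2w}
  4. MEM ⇒ go  {0A/2Mu/0Ld/0B | 1r 2w}
  5. MUL→r5 ⇒ no(RD_PORT)  {0A/2Mu/0Ld/0B | 1r 2w}
  6. ALU→r1 ⇒ no(FU)  {0A/2Mu/0Ld/0B | 1r 2w}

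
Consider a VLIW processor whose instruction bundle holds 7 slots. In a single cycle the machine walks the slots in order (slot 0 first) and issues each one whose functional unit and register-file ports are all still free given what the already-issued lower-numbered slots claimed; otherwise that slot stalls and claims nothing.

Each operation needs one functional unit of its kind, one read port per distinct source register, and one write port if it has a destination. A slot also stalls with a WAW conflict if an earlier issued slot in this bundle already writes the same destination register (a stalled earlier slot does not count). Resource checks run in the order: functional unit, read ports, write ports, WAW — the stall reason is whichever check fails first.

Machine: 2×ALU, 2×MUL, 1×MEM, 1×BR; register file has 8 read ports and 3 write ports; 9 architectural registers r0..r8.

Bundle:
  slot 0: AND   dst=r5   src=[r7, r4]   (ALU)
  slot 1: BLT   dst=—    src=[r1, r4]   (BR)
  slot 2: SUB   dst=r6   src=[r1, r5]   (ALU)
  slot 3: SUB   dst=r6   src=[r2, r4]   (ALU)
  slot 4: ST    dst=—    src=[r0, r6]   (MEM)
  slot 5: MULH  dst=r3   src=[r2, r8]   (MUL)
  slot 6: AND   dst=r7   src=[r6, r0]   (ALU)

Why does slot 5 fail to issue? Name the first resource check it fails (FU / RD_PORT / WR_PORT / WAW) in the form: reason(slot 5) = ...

reason(slot 5) = RD_PORT

#0 ALU src=r7,r4 dispatched  <A:1 Mu:2 Ld:1 B:1 rd:6 wr:2>
#1 BR src=r1,r4 dispatched  <A:1 Mu:2 Ld:1 B:0 rd:4 wr:2>
#2 ALU src=r1,r5 dispatched  <A:0 Mu:2 Ld:1 B:0 rd:2 wr:1>
#3 ALU src=r2,r4 held:FU  <A:0 Mu:2 Ld:1 B:0 rd:2 wr:1>
#4 MEM src=r0,r6 dispatched  <A:0 Mu:2 Ld:0 B:0 rd:0 wr:1>
#5 MUL src=r2,r8 held:RD_PORT  <A:0 Mu:2 Ld:0 B:0 rd:0 wr:1>
#6 ALU src=r6,r0 held:FU  <A:0 Mu:2 Ld:0 B:0 rd:0 wr:1>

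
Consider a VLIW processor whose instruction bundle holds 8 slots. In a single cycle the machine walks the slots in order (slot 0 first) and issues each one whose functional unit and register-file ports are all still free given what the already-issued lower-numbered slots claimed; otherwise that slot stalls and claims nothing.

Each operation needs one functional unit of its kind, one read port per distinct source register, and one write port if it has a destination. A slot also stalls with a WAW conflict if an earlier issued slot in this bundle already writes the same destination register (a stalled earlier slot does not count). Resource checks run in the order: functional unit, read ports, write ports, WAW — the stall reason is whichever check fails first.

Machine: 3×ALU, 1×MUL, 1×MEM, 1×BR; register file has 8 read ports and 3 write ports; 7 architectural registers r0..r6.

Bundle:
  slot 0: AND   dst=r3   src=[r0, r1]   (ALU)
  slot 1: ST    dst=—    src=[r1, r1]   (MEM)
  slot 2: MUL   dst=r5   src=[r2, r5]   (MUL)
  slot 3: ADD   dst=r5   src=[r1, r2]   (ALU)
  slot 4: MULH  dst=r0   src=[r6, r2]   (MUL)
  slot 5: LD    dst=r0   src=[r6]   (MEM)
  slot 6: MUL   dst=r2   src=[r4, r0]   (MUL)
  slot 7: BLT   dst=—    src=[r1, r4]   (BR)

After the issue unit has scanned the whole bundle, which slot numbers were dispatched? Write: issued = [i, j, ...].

(0) want 1×ALU +2rd +1wr — yes → AL2|MU1|ME1|BR1|rd6|wr2
(1) want 1×MEM +1rd +0wr — yes → AL2|MU1|ME0|BR1|rd5|wr2
(2) want 1×MUL +2rd +1wr — yes → AL2|MU0|ME0|BR1|rd3|wr1
(3) want 1×ALU +2rd +1wr — WAW → AL2|MU0|ME0|BR1|rd3|wr1
(4) want 1×MUL +2rd +1wr — FU → AL2|MU0|ME0|BR1|rd3|wr1
(5) want 1×MEM +1rd +1wr — FU → AL2|MU0|ME0|BR1|rd3|wr1
(6) want 1×MUL +2rd +1wr — FU → AL2|MU0|ME0|BR1|rd3|wr1
(7) want 1×BR +2rd +0wr — yes → AL2|MU0|ME0|BR0|rd1|wr1

issued = [0, 1, 2, 7]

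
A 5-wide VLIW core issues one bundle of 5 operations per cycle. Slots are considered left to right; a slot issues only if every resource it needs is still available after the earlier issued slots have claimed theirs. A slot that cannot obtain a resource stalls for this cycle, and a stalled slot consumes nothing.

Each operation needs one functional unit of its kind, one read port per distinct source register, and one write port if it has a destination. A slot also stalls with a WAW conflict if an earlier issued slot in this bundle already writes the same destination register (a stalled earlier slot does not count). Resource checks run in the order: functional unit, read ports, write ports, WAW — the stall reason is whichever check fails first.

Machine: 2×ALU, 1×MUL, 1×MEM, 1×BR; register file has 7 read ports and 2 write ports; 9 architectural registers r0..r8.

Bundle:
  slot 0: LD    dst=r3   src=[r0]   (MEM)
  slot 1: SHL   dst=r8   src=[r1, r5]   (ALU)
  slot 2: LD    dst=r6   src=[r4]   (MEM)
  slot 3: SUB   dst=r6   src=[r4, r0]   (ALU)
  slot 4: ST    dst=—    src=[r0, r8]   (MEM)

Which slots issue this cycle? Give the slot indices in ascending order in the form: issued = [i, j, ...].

issued = [0, 1]

#0 MEM src=r0 dispatched  <A:2 Mu:1 Ld:0 B:1 rd:6 wr:1>
#1 ALU src=r1,r5 dispatched  <A:1 Mu:1 Ld:0 B:1 rd:4 wr:0>
#2 MEM src=r4 held:FU  <A:1 Mu:1 Ld:0 B:1 rd:4 wr:0>
#3 ALU src=r4,r0 held:WR_PORT  <A:1 Mu:1 Ld:0 B:1 rd:4 wr:0>
#4 MEM src=r0,r8 held:FU  <A:1 Mu:1 Ld:0 B:1 rd:4 wr:0>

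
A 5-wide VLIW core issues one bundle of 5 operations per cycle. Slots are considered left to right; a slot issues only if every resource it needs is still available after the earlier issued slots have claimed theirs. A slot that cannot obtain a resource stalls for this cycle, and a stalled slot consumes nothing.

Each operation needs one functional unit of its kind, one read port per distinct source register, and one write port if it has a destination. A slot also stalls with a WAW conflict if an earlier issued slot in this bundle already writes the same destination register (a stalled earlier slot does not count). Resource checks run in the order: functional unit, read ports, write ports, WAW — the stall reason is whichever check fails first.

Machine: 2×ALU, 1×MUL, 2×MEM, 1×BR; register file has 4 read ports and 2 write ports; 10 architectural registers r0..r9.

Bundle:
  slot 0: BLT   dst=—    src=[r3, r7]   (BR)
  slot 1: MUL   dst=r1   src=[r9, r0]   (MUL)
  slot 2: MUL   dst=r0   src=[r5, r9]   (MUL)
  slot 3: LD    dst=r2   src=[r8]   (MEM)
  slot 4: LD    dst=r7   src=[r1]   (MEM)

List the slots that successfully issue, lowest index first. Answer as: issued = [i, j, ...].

issued = [0, 1]

slot 0 (BR): ISSUE — free A2,Mu1,Ld2,B0 rp2 wp2
slot 1 (MUL): ISSUE — free A2,Mu0,Ld2,B0 rp0 wp1
slot 2 (MUL): stall FU — free A2,Mu0,Ld2,B0 rp0 wp1
slot 3 (MEM): stall RD_PORT — free A2,Mu0,Ld2,B0 rp0 wp1
slot 4 (MEM): stall RD_PORT — free A2,Mu0,Ld2,B0 rp0 wp1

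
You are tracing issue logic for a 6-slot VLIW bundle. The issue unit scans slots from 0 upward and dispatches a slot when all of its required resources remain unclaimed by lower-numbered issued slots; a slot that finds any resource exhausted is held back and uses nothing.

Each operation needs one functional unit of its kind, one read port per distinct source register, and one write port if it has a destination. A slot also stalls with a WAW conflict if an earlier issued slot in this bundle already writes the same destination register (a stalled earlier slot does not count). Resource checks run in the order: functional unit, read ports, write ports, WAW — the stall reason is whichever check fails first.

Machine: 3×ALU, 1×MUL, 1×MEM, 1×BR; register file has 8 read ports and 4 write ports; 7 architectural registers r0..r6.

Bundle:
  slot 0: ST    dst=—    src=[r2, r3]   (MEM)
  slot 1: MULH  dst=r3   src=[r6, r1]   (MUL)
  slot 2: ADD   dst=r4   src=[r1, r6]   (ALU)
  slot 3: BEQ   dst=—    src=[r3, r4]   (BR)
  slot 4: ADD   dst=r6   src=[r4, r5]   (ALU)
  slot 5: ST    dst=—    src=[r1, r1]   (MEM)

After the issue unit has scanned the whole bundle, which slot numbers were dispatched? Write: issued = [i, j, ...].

[0] MEM needs rd=2 wr=0: ok; after: ALU=3 MUL=1 MEM=0 BR=1, R=6, W=4
[1] MUL needs rd=2 wr=1: ok; after: ALU=3 MUL=0 MEM=0 BR=1, R=4, W=3
[2] ALU needs rd=2 wr=1: ok; after: ALU=2 MUL=0 MEM=0 BR=1, R=2, W=2
[3] BR needs rd=2 wr=0: ok; after: ALU=2 MUL=0 MEM=0 BR=0, R=0, W=2
[4] ALU needs rd=2 wr=1: RD_PORT; after: ALU=2 MUL=0 MEM=0 BR=0, R=0, W=2
[5] MEM needs rd=1 wr=0: FU; after: ALU=2 MUL=0 MEM=0 BR=0, R=0, W=2

issued = [0, 1, 2, 3]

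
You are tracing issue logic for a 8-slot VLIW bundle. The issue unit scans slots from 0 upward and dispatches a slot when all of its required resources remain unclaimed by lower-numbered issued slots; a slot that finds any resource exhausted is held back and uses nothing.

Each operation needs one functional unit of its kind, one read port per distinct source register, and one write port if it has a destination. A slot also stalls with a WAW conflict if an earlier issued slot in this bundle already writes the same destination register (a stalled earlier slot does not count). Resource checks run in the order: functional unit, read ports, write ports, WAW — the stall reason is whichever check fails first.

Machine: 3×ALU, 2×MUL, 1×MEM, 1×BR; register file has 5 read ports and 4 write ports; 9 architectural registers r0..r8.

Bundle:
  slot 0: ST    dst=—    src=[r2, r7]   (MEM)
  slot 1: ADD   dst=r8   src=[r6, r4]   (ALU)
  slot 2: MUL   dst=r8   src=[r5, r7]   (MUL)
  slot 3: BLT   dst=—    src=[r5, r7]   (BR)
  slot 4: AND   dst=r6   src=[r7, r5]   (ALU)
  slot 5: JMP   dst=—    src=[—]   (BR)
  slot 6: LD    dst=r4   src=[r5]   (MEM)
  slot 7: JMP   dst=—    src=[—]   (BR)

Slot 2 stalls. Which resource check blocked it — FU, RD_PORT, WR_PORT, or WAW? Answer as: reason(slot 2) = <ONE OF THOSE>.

reason(slot 2) = RD_PORT

[0] MEM needs rd=2 wr=0: ok; after: ALU=3 MUL=2 MEM=0 BR=1, R=3, W=4
[1] ALU needs rd=2 wr=1: ok; after: ALU=2 MUL=2 MEM=0 BR=1, R=1, W=3
[2] MUL needs rd=2 wr=1: RD_PORT; after: ALU=2 MUL=2 MEM=0 BR=1, R=1, W=3
[3] BR needs rd=2 wr=0: RD_PORT; after: ALU=2 MUL=2 MEM=0 BR=1, R=1, W=3
[4] ALU needs rd=2 wr=1: RD_PORT; after: ALU=2 MUL=2 MEM=0 BR=1, R=1, W=3
[5] BR needs rd=0 wr=0: ok; after: ALU=2 MUL=2 MEM=0 BR=0, R=1, W=3
[6] MEM needs rd=1 wr=1: FU; after: ALU=2 MUL=2 MEM=0 BR=0, R=1, W=3
[7] BR needs rd=0 wr=0: FU; after: ALU=2 MUL=2 MEM=0 BR=0, R=1, W=3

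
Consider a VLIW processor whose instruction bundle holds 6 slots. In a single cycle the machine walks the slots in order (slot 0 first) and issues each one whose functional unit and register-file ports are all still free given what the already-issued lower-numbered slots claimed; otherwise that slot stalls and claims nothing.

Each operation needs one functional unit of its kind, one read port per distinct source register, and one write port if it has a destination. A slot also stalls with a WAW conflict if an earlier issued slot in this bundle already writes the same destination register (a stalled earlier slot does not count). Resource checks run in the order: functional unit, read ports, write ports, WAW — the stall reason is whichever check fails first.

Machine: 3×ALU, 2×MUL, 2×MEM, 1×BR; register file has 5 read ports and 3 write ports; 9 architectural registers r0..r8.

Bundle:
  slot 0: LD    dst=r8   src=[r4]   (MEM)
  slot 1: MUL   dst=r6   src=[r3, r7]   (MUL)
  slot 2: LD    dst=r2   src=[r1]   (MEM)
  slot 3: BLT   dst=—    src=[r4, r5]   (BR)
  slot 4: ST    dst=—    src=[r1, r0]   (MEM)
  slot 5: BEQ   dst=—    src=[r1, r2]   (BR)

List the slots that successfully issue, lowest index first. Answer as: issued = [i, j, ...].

[0] MEM needs rd=1 wr=1: ok; after: ALU=3 MUL=2 MEM=1 BR=1, R=4, W=2
[1] MUL needs rd=2 wr=1: ok; after: ALU=3 MUL=1 MEM=1 BR=1, R=2, W=1
[2] MEM needs rd=1 wr=1: ok; after: ALU=3 MUL=1 MEM=0 BR=1, R=1, W=0
[3] BR needs rd=2 wr=0: RD_PORT; after: ALU=3 MUL=1 MEM=0 BR=1, R=1, W=0
[4] MEM needs rd=2 wr=0: FU; after: ALU=3 MUL=1 MEM=0 BR=1, R=1, W=0
[5] BR needs rd=2 wr=0: RD_PORT; after: ALU=3 MUL=1 MEM=0 BR=1, R=1, W=0

issued = [0, 1, 2]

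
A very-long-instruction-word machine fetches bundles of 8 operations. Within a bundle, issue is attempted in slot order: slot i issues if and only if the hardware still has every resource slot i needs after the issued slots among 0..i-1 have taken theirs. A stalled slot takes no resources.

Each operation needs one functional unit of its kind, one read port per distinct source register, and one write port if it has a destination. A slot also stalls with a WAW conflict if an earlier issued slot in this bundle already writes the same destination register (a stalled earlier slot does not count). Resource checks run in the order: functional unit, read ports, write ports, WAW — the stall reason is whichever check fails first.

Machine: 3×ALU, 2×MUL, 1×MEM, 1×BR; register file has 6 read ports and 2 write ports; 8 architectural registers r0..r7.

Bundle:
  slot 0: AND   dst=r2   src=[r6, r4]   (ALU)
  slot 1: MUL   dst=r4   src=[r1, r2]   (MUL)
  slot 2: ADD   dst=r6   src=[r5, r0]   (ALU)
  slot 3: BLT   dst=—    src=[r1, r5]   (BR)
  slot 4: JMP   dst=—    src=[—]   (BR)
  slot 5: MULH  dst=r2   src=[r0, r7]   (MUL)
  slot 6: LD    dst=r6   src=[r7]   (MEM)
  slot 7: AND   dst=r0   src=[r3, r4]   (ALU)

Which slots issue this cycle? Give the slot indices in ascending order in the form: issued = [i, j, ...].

issued = [0, 1, 3]

(0) want 1×ALU +2rd +1wr — yes → AL2|MU2|ME1|BR1|rd4|wr1
(1) want 1×MUL +2rd +1wr — yes → AL2|MU1|ME1|BR1|rd2|wr0
(2) want 1×ALU +2rd +1wr — WR_PORT → AL2|MU1|ME1|BR1|rd2|wr0
(3) want 1×BR +2rd +0wr — yes → AL2|MU1|ME1|BR0|rd0|wr0
(4) want 1×BR +0rd +0wr — FU → AL2|MU1|ME1|BR0|rd0|wr0
(5) want 1×MUL +2rd +1wr — RD_PORT → AL2|MU1|ME1|BR0|rd0|wr0
(6) want 1×MEM +1rd +1wr — RD_PORT → AL2|MU1|ME1|BR0|rd0|wr0
(7) want 1×ALU +2rd +1wr — RD_PORT → AL2|MU1|ME1|BR0|rd0|wr0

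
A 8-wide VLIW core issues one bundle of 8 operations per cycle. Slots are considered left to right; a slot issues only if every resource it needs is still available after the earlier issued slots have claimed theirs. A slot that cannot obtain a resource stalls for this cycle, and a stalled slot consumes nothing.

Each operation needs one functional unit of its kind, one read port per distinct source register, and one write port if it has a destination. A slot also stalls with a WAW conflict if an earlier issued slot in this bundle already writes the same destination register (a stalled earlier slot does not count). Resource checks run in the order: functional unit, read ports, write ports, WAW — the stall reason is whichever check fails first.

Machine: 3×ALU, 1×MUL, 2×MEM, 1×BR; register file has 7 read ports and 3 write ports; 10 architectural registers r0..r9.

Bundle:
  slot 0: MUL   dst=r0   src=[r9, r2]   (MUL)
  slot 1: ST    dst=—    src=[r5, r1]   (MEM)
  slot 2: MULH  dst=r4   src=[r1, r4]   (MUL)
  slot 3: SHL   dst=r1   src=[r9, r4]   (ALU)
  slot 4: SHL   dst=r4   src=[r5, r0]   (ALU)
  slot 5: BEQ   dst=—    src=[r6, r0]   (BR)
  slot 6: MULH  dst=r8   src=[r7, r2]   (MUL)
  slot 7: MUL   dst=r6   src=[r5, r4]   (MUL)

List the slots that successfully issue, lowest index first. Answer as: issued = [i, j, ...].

issued = [0, 1, 3]

  0. MUL→r0 ⇒ go  {3A/0Mu/2Ld/1B | 5r 2w}
  1. MEM ⇒ go  {3A/0Mu/1Ld/1B | 3r 2w}
  2. MUL→r4 ⇒ no(FU)  {3A/0Mu/1Ld/1B | 3r 2w}
  3. ALU→r1 ⇒ go  {2A/0Mu/1Ld/1B | 1r 1w}
  4. ALU→r4 ⇒ no(RD_PORT)  {2A/0Mu/1Ld/1B | 1r 1w}
  5. BR ⇒ no(RD_PORT)  {2A/0Mu/1Ld/1B | 1r 1w}
  6. MUL→r8 ⇒ no(FU)  {2A/0Mu/1Ld/1B | 1r 1w}
  7. MUL→r6 ⇒ no(FU)  {2A/0Mu/1Ld/1B | 1r 1w}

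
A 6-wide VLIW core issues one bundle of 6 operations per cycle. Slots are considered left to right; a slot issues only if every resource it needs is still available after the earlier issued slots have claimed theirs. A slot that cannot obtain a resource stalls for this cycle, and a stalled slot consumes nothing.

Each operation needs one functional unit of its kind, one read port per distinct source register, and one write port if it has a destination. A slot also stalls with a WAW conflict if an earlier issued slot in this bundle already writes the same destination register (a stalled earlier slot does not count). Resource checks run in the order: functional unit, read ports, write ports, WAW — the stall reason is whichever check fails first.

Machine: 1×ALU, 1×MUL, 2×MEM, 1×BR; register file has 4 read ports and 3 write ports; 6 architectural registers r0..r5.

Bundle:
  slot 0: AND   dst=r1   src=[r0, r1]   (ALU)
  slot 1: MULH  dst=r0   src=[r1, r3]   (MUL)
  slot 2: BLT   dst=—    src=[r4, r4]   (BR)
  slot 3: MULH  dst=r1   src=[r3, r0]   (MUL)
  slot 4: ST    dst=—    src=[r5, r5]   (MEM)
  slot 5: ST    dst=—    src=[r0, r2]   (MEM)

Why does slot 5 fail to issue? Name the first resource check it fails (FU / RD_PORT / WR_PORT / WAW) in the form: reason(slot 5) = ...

reason(slot 5) = RD_PORT

#0 ALU src=r0,r1 dispatched  <A:0 Mu:1 Ld:2 B:1 rd:2 wr:2>
#1 MUL src=r1,r3 dispatched  <A:0 Mu:0 Ld:2 B:1 rd:0 wr:1>
#2 BR src=r4,r4 held:RD_PORT  <A:0 Mu:0 Ld:2 B:1 rd:0 wr:1>
#3 MUL src=r3,r0 held:FU  <A:0 Mu:0 Ld:2 B:1 rd:0 wr:1>
#4 MEM src=r5,r5 held:RD_PORT  <A:0 Mu:0 Ld:2 B:1 rd:0 wr:1>
#5 MEM src=r0,r2 held:RD_PORT  <A:0 Mu:0 Ld:2 B:1 rd:0 wr:1>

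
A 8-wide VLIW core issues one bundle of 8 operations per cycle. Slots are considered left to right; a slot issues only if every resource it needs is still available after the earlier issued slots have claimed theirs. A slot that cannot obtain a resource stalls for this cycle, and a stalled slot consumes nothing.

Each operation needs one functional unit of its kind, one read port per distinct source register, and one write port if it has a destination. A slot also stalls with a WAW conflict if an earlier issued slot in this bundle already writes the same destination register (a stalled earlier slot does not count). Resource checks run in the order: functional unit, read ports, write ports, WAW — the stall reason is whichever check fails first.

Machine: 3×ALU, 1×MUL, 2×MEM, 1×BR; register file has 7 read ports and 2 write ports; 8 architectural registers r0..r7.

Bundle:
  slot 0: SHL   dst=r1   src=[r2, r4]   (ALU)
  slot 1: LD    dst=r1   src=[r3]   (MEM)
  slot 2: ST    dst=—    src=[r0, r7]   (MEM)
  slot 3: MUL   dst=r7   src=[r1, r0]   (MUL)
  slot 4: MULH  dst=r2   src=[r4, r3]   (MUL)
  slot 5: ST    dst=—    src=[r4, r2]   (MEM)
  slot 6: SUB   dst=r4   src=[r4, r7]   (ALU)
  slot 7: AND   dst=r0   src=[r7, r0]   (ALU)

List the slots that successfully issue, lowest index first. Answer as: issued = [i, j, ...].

#0 ALU src=r2,r4 dispatched  <A:2 Mu:1 Ld:2 B:1 rd:5 wr:1>
#1 MEM src=r3 held:WAW  <A:2 Mu:1 Ld:2 B:1 rd:5 wr:1>
#2 MEM src=r0,r7 dispatched  <A:2 Mu:1 Ld:1 B:1 rd:3 wr:1>
#3 MUL src=r1,r0 dispatched  <A:2 Mu:0 Ld:1 B:1 rd:1 wr:0>
#4 MUL src=r4,r3 held:FU  <A:2 Mu:0 Ld:1 B:1 rd:1 wr:0>
#5 MEM src=r4,r2 held:RD_PORT  <A:2 Mu:0 Ld:1 B:1 rd:1 wr:0>
#6 ALU src=r4,r7 held:RD_PORT  <A:2 Mu:0 Ld:1 B:1 rd:1 wr:0>
#7 ALU src=r7,r0 held:RD_PORT  <A:2 Mu:0 Ld:1 B:1 rd:1 wr:0>

issued = [0, 2, 3]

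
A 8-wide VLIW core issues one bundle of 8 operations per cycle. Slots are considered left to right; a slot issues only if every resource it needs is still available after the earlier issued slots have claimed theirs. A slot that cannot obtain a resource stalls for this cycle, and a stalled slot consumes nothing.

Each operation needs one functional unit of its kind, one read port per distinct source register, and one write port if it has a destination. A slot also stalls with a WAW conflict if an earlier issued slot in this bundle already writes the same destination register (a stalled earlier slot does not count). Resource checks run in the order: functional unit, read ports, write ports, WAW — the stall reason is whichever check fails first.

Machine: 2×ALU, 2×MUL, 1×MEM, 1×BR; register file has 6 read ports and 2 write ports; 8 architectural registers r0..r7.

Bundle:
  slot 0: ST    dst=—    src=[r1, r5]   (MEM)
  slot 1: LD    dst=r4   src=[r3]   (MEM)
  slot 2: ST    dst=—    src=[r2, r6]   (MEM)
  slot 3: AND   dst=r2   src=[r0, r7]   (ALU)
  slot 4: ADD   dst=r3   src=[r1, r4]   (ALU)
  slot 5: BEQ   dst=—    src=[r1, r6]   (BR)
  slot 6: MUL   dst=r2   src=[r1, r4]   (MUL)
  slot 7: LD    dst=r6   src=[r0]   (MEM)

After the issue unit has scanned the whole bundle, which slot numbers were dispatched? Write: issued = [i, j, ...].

[0] MEM needs rd=2 wr=0: ok; after: ALU=2 MUL=2 MEM=0 BR=1, R=4, W=2
[1] MEM needs rd=1 wr=1: FU; after: ALU=2 MUL=2 MEM=0 BR=1, R=4, W=2
[2] MEM needs rd=2 wr=0: FU; after: ALU=2 MUL=2 MEM=0 BR=1, R=4, W=2
[3] ALU needs rd=2 wr=1: ok; after: ALU=1 MUL=2 MEM=0 BR=1, R=2, W=1
[4] ALU needs rd=2 wr=1: ok; after: ALU=0 MUL=2 MEM=0 BR=1, R=0, W=0
[5] BR needs rd=2 wr=0: RD_PORT; after: ALU=0 MUL=2 MEM=0 BR=1, R=0, W=0
[6] MUL needs rd=2 wr=1: RD_PORT; after: ALU=0 MUL=2 MEM=0 BR=1, R=0, W=0
[7] MEM needs rd=1 wr=1: FU; after: ALU=0 MUL=2 MEM=0 BR=1, R=0, W=0

issued = [0, 3, 4]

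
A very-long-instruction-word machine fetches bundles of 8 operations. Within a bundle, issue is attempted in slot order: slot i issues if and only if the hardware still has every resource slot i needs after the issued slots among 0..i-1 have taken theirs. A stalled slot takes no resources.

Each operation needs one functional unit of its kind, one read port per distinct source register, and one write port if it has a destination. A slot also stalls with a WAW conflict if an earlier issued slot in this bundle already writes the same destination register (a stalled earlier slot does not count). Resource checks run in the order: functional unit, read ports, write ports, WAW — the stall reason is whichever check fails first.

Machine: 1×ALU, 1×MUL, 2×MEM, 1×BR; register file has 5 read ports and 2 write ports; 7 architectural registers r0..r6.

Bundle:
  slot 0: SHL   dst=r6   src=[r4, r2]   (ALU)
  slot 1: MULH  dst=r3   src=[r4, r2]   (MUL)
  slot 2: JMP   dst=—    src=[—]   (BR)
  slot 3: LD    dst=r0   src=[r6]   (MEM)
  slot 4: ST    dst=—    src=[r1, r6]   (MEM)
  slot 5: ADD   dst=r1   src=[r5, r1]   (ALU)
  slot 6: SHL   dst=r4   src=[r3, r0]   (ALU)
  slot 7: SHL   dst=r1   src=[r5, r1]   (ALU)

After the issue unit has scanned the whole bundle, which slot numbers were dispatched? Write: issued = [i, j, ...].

issued = [0, 1, 2]

(0) want 1×ALU +2rd +1wr — yes → AL0|MU1|ME2|BR1|rd3|wr1
(1) want 1×MUL +2rd +1wr — yes → AL0|MU0|ME2|BR1|rd1|wr0
(2) want 1×BR +0rd +0wr — yes → AL0|MU0|ME2|BR0|rd1|wr0
(3) want 1×MEM +1rd +1wr — WR_PORT → AL0|MU0|ME2|BR0|rd1|wr0
(4) want 1×MEM +2rd +0wr — RD_PORT → AL0|MU0|ME2|BR0|rd1|wr0
(5) want 1×ALU +2rd +1wr — FU → AL0|MU0|ME2|BR0|rd1|wr0
(6) want 1×ALU +2rd +1wr — FU → AL0|MU0|ME2|BR0|rd1|wr0
(7) want 1×ALU +2rd +1wr — FU → AL0|MU0|ME2|BR0|rd1|wr0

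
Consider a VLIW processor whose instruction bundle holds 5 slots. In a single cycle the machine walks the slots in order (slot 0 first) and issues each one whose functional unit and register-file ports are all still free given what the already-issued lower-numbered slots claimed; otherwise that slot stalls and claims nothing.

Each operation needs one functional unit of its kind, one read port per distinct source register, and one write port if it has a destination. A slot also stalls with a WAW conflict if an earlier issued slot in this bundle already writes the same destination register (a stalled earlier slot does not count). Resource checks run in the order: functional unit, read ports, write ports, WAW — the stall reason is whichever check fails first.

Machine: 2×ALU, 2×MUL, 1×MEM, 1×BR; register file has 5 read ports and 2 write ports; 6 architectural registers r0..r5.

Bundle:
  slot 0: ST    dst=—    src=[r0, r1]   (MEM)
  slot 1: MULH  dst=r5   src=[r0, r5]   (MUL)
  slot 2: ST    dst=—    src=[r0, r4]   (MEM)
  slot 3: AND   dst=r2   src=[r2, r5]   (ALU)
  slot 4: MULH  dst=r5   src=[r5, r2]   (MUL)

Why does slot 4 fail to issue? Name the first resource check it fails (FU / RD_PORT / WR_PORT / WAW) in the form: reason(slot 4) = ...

(0) want 1×MEM +2rd +0wr — yes → AL2|MU2|ME0|BR1|rd3|wr2
(1) want 1×MUL +2rd +1wr — yes → AL2|MU1|ME0|BR1|rd1|wr1
(2) want 1×MEM +2rd +0wr — FU → AL2|MU1|ME0|BR1|rd1|wr1
(3) want 1×ALU +2rd +1wr — RD_PORT → AL2|MU1|ME0|BR1|rd1|wr1
(4) want 1×MUL +2rd +1wr — RD_PORT → AL2|MU1|ME0|BR1|rd1|wr1

reason(slot 4) = RD_PORT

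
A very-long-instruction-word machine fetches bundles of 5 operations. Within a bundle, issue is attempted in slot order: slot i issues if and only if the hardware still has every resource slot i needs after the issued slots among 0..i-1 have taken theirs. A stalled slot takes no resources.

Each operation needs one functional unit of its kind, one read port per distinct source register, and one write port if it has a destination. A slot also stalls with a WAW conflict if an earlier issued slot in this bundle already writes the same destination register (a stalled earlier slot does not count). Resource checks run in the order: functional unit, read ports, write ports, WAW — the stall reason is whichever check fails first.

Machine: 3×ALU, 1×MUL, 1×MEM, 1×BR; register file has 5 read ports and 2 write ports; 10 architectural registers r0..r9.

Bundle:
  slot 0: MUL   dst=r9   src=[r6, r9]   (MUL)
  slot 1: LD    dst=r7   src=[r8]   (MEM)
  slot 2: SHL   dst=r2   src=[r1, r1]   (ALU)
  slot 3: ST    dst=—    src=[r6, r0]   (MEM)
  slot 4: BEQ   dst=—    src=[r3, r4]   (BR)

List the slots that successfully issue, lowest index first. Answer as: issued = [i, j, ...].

issued = [0, 1, 4]

  0. MUL→r9 ⇒ go  {3A/0Mu/1Ld/1B | 3r 1w}
  1. MEM→r7 ⇒ go  {3A/0Mu/0Ld/1B | 2r 0w}
  2. ALU→r2 ⇒ no(WR_PORT)  {3A/0Mu/0Ld/1B | 2r 0w}
  3. MEM ⇒ no(FU)  {3A/0Mu/0Ld/1B | 2r 0w}
  4. BR ⇒ go  {3A/0Mu/0Ld/0B | 0r 0w}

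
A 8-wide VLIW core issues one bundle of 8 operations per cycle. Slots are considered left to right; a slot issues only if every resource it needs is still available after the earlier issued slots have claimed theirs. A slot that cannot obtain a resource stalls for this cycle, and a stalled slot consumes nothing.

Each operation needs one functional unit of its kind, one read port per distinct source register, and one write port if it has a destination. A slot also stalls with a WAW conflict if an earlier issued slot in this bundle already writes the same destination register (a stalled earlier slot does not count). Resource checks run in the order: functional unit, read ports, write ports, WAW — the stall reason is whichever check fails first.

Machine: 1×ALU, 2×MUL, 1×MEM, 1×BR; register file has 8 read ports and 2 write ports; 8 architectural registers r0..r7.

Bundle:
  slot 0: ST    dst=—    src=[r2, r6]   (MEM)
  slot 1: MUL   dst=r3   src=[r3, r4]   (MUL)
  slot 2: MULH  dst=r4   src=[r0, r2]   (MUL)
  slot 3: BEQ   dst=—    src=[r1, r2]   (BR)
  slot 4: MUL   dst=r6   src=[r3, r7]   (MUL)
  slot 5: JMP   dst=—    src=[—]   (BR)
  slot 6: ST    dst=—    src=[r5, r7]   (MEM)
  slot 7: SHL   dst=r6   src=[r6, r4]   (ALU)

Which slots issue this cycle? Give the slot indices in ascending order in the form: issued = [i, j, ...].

#0 MEM src=r2,r6 dispatched  <A:1 Mu:2 Ld:0 B:1 rd:6 wr:2>
#1 MUL src=r3,r4 dispatched  <A:1 Mu:1 Ld:0 B:1 rd:4 wr:1>
#2 MUL src=r0,r2 dispatched  <A:1 Mu:0 Ld:0 B:1 rd:2 wr:0>
#3 BR src=r1,r2 dispatched  <A:1 Mu:0 Ld:0 B:0 rd:0 wr:0>
#4 MUL src=r3,r7 held:FU  <A:1 Mu:0 Ld:0 B:0 rd:0 wr:0>
#5 BR src=- held:FU  <A:1 Mu:0 Ld:0 B:0 rd:0 wr:0>
#6 MEM src=r5,r7 held:FU  <A:1 Mu:0 Ld:0 B:0 rd:0 wr:0>
#7 ALU src=r6,r4 held:RD_PORT  <A:1 Mu:0 Ld:0 B:0 rd:0 wr:0>

issued = [0, 1, 2, 3]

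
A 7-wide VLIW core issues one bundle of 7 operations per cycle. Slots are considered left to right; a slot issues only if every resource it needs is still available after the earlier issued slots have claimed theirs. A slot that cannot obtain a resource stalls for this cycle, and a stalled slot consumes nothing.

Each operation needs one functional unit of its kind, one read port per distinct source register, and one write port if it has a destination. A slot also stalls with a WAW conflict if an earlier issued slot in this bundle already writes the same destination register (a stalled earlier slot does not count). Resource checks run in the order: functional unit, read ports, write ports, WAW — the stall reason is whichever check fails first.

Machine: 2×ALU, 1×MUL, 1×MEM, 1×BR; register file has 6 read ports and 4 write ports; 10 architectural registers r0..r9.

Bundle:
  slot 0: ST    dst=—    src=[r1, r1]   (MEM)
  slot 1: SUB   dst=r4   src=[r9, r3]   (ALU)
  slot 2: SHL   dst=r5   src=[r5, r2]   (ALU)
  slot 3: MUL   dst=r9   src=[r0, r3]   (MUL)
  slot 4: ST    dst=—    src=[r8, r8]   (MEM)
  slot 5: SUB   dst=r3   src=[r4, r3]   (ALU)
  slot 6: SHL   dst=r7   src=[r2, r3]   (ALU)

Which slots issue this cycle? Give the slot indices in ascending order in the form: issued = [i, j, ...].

slot 0 (MEM): ISSUE — free A2,Mu1,Ld0,B1 rp5 wp4
slot 1 (ALU): ISSUE — free A1,Mu1,Ld0,B1 rp3 wp3
slot 2 (ALU): ISSUE — free A0,Mu1,Ld0,B1 rp1 wp2
slot 3 (MUL): stall RD_PORT — free A0,Mu1,Ld0,B1 rp1 wp2
slot 4 (MEM): stall FU — free A0,Mu1,Ld0,B1 rp1 wp2
slot 5 (ALU): stall FU — free A0,Mu1,Ld0,B1 rp1 wp2
slot 6 (ALU): stall FU — free A0,Mu1,Ld0,B1 rp1 wp2

issued = [0, 1, 2]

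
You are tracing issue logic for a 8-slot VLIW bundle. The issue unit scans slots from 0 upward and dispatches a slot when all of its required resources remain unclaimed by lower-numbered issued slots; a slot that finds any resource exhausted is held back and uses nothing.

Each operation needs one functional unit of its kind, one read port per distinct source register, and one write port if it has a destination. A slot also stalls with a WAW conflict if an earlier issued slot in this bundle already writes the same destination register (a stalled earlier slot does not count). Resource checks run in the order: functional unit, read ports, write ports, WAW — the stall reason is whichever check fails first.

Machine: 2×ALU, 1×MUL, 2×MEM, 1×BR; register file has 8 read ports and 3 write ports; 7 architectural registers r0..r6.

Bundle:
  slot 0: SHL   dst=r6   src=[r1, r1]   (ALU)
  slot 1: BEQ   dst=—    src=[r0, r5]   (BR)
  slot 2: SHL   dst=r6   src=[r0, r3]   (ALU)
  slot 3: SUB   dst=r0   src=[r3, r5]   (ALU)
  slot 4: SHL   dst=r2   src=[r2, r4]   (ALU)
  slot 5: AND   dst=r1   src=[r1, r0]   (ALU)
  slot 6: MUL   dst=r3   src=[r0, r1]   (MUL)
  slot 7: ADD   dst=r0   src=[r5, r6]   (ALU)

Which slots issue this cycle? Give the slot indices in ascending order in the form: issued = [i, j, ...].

issued = [0, 1, 3, 6]

#0 ALU src=r1,r1 dispatched  <A:1 Mu:1 Ld:2 B:1 rd:7 wr:2>
#1 BR src=r0,r5 dispatched  <A:1 Mu:1 Ld:2 B:0 rd:5 wr:2>
#2 ALU src=r0,r3 held:WAW  <A:1 Mu:1 Ld:2 B:0 rd:5 wr:2>
#3 ALU src=r3,r5 dispatched  <A:0 Mu:1 Ld:2 B:0 rd:3 wr:1>
#4 ALU src=r2,r4 held:FU  <A:0 Mu:1 Ld:2 B:0 rd:3 wr:1>
#5 ALU src=r1,r0 held:FU  <A:0 Mu:1 Ld:2 B:0 rd:3 wr:1>
#6 MUL src=r0,r1 dispatched  <A:0 Mu:0 Ld:2 B:0 rd:1 wr:0>
#7 ALU src=r5,r6 held:FU  <A:0 Mu:0 Ld:2 B:0 rd:1 wr:0>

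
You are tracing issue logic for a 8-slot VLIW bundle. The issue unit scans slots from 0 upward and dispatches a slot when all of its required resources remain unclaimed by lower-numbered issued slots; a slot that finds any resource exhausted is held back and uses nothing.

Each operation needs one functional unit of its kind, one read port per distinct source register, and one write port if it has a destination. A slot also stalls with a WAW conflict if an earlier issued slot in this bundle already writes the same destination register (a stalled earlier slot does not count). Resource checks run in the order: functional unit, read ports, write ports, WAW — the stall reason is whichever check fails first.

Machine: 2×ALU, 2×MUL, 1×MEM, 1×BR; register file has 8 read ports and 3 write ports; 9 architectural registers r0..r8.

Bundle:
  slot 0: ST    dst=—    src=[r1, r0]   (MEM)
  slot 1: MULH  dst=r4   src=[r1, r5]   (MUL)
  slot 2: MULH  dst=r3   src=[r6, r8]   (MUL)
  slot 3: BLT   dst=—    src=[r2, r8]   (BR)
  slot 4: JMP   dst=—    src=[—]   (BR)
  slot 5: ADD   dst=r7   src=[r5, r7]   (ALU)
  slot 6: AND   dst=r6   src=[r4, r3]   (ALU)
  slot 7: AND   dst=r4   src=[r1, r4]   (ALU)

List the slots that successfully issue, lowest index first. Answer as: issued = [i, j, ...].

issued = [0, 1, 2, 3]

#0 MEM src=r1,r0 dispatched  <A:2 Mu:2 Ld:0 B:1 rd:6 wr:3>
#1 MUL src=r1,r5 dispatched  <A:2 Mu:1 Ld:0 B:1 rd:4 wr:2>
#2 MUL src=r6,r8 dispatched  <A:2 Mu:0 Ld:0 B:1 rd:2 wr:1>
#3 BR src=r2,r8 dispatched  <A:2 Mu:0 Ld:0 B:0 rd:0 wr:1>
#4 BR src=- held:FU  <A:2 Mu:0 Ld:0 B:0 rd:0 wr:1>
#5 ALU src=r5,r7 held:RD_PORT  <A:2 Mu:0 Ld:0 B:0 rd:0 wr:1>
#6 ALU src=r4,r3 held:RD_PORT  <A:2 Mu:0 Ld:0 B:0 rd:0 wr:1>
#7 ALU src=r1,r4 held:RD_PORT  <A:2 Mu:0 Ld:0 B:0 rd:0 wr:1>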